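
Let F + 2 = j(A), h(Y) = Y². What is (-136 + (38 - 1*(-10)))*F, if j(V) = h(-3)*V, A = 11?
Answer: -8536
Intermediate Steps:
j(V) = 9*V (j(V) = (-3)²*V = 9*V)
F = 97 (F = -2 + 9*11 = -2 + 99 = 97)
(-136 + (38 - 1*(-10)))*F = (-136 + (38 - 1*(-10)))*97 = (-136 + (38 + 10))*97 = (-136 + 48)*97 = -88*97 = -8536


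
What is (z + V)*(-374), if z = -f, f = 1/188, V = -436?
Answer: 15328203/94 ≈ 1.6307e+5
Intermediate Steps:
f = 1/188 ≈ 0.0053191
z = -1/188 (z = -1*1/188 = -1/188 ≈ -0.0053191)
(z + V)*(-374) = (-1/188 - 436)*(-374) = -81969/188*(-374) = 15328203/94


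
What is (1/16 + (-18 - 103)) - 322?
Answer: -7087/16 ≈ -442.94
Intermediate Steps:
(1/16 + (-18 - 103)) - 322 = (1/16 - 121) - 322 = -1935/16 - 322 = -7087/16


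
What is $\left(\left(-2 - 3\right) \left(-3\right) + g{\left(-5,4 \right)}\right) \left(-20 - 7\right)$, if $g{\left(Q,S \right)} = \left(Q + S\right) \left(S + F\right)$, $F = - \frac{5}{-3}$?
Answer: $-252$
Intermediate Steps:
$F = \frac{5}{3}$ ($F = \left(-5\right) \left(- \frac{1}{3}\right) = \frac{5}{3} \approx 1.6667$)
$g{\left(Q,S \right)} = \left(\frac{5}{3} + S\right) \left(Q + S\right)$ ($g{\left(Q,S \right)} = \left(Q + S\right) \left(S + \frac{5}{3}\right) = \left(Q + S\right) \left(\frac{5}{3} + S\right) = \left(\frac{5}{3} + S\right) \left(Q + S\right)$)
$\left(\left(-2 - 3\right) \left(-3\right) + g{\left(-5,4 \right)}\right) \left(-20 - 7\right) = \left(\left(-2 - 3\right) \left(-3\right) + \left(4^{2} + \frac{5}{3} \left(-5\right) + \frac{5}{3} \cdot 4 - 20\right)\right) \left(-20 - 7\right) = \left(\left(-5\right) \left(-3\right) + \left(16 - \frac{25}{3} + \frac{20}{3} - 20\right)\right) \left(-20 - 7\right) = \left(15 - \frac{17}{3}\right) \left(-27\right) = \frac{28}{3} \left(-27\right) = -252$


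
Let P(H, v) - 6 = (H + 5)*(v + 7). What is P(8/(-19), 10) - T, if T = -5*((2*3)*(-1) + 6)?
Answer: 1593/19 ≈ 83.842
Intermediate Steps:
P(H, v) = 6 + (5 + H)*(7 + v) (P(H, v) = 6 + (H + 5)*(v + 7) = 6 + (5 + H)*(7 + v))
T = 0 (T = -5*(6*(-1) + 6) = -5*(-6 + 6) = -5*0 = 0)
P(8/(-19), 10) - T = (41 + 5*10 + 7*(8/(-19)) + (8/(-19))*10) - 1*0 = (41 + 50 + 7*(8*(-1/19)) + (8*(-1/19))*10) + 0 = (41 + 50 + 7*(-8/19) - 8/19*10) + 0 = (41 + 50 - 56/19 - 80/19) + 0 = 1593/19 + 0 = 1593/19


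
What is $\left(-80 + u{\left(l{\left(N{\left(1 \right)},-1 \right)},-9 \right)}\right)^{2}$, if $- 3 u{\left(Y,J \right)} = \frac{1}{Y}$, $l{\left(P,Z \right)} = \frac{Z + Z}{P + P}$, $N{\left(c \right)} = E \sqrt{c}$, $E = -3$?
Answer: $6561$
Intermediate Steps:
$N{\left(c \right)} = - 3 \sqrt{c}$
$l{\left(P,Z \right)} = \frac{Z}{P}$ ($l{\left(P,Z \right)} = \frac{2 Z}{2 P} = 2 Z \frac{1}{2 P} = \frac{Z}{P}$)
$u{\left(Y,J \right)} = - \frac{1}{3 Y}$
$\left(-80 + u{\left(l{\left(N{\left(1 \right)},-1 \right)},-9 \right)}\right)^{2} = \left(-80 - \frac{1}{3 \left(- \frac{1}{\left(-3\right) \sqrt{1}}\right)}\right)^{2} = \left(-80 - \frac{1}{3 \left(- \frac{1}{\left(-3\right) 1}\right)}\right)^{2} = \left(-80 - \frac{1}{3 \left(- \frac{1}{-3}\right)}\right)^{2} = \left(-80 - \frac{1}{3 \left(\left(-1\right) \left(- \frac{1}{3}\right)\right)}\right)^{2} = \left(-80 - \frac{\frac{1}{\frac{1}{3}}}{3}\right)^{2} = \left(-80 - 1\right)^{2} = \left(-81\right)^{2} = 6561$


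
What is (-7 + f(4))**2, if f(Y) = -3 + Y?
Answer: 36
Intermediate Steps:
(-7 + f(4))**2 = (-7 + (-3 + 4))**2 = (-7 + 1)**2 = (-6)**2 = 36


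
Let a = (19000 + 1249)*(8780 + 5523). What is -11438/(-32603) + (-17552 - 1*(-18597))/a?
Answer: 3312724180921/9442528036541 ≈ 0.35083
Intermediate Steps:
a = 289621447 (a = 20249*14303 = 289621447)
-11438/(-32603) + (-17552 - 1*(-18597))/a = -11438/(-32603) + (-17552 - 1*(-18597))/289621447 = -11438*(-1/32603) + (-17552 + 18597)*(1/289621447) = 11438/32603 + 1045*(1/289621447) = 11438/32603 + 1045/289621447 = 3312724180921/9442528036541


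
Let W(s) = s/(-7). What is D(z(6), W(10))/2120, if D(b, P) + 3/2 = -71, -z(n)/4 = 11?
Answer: -29/848 ≈ -0.034198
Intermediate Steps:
W(s) = -s/7 (W(s) = s*(-⅐) = -s/7)
z(n) = -44 (z(n) = -4*11 = -44)
D(b, P) = -145/2 (D(b, P) = -3/2 - 71 = -145/2)
D(z(6), W(10))/2120 = -145/2/2120 = -145/2*1/2120 = -29/848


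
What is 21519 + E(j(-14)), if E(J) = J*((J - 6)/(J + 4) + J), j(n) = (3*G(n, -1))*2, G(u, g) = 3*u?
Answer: 2627586/31 ≈ 84761.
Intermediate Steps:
j(n) = 18*n (j(n) = (3*(3*n))*2 = (9*n)*2 = 18*n)
E(J) = J*(J + (-6 + J)/(4 + J)) (E(J) = J*((-6 + J)/(4 + J) + J) = J*(J + (-6 + J)/(4 + J)))
21519 + E(j(-14)) = 21519 + (18*(-14))*(-6 + (18*(-14))**2 + 5*(18*(-14)))/(4 + 18*(-14)) = 21519 - 252*(-6 + (-252)**2 + 5*(-252))/(4 - 252) = 21519 - 252*(-6 + 63504 - 1260)/(-248) = 21519 - 252*(-1/248)*62238 = 21519 + 1960497/31 = 2627586/31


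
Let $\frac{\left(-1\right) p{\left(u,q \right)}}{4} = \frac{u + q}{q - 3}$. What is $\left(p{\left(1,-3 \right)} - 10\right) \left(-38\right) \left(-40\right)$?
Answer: $- \frac{51680}{3} \approx -17227.0$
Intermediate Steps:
$p{\left(u,q \right)} = - \frac{4 \left(q + u\right)}{-3 + q}$ ($p{\left(u,q \right)} = - 4 \frac{u + q}{q - 3} = - 4 \frac{q + u}{-3 + q} = - \frac{4 \left(q + u\right)}{-3 + q}$)
$\left(p{\left(1,-3 \right)} - 10\right) \left(-38\right) \left(-40\right) = \left(\frac{4 \left(\left(-1\right) \left(-3\right) - 1\right)}{-3 - 3} - 10\right) \left(-38\right) \left(-40\right) = \left(\frac{4 \left(3 - 1\right)}{-6} - 10\right) \left(-38\right) \left(-40\right) = \left(4 \left(- \frac{1}{6}\right) 2 - 10\right) \left(-38\right) \left(-40\right) = \left(- \frac{4}{3} - 10\right) \left(-38\right) \left(-40\right) = \left(- \frac{34}{3}\right) \left(-38\right) \left(-40\right) = \frac{1292}{3} \left(-40\right) = - \frac{51680}{3}$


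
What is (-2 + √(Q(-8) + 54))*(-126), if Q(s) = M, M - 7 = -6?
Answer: 252 - 126*√55 ≈ -682.44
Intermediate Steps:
M = 1 (M = 7 - 6 = 1)
Q(s) = 1
(-2 + √(Q(-8) + 54))*(-126) = (-2 + √(1 + 54))*(-126) = (-2 + √55)*(-126) = 252 - 126*√55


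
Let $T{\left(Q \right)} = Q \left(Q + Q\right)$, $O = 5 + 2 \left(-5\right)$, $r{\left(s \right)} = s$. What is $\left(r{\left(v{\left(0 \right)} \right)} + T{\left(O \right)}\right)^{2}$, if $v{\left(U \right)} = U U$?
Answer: $2500$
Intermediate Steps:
$v{\left(U \right)} = U^{2}$
$O = -5$ ($O = 5 - 10 = -5$)
$T{\left(Q \right)} = 2 Q^{2}$ ($T{\left(Q \right)} = Q 2 Q = 2 Q^{2}$)
$\left(r{\left(v{\left(0 \right)} \right)} + T{\left(O \right)}\right)^{2} = \left(0^{2} + 2 \left(-5\right)^{2}\right)^{2} = \left(0 + 2 \cdot 25\right)^{2} = \left(0 + 50\right)^{2} = 50^{2} = 2500$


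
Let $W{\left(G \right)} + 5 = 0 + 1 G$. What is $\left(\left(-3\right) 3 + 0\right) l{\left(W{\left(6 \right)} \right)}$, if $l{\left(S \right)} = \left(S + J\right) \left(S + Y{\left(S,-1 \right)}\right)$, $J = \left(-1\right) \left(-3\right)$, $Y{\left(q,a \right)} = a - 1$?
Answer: $36$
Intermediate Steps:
$Y{\left(q,a \right)} = -1 + a$
$W{\left(G \right)} = -5 + G$ ($W{\left(G \right)} = -5 + \left(0 + 1 G\right) = -5 + \left(0 + G\right) = -5 + G$)
$J = 3$
$l{\left(S \right)} = \left(-2 + S\right) \left(3 + S\right)$ ($l{\left(S \right)} = \left(S + 3\right) \left(S - 2\right) = \left(3 + S\right) \left(S - 2\right) = \left(3 + S\right) \left(-2 + S\right) = \left(-2 + S\right) \left(3 + S\right)$)
$\left(\left(-3\right) 3 + 0\right) l{\left(W{\left(6 \right)} \right)} = \left(\left(-3\right) 3 + 0\right) \left(-6 + \left(-5 + 6\right) + \left(-5 + 6\right)^{2}\right) = \left(-9 + 0\right) \left(-6 + 1 + 1^{2}\right) = - 9 \left(-6 + 1 + 1\right) = \left(-9\right) \left(-4\right) = 36$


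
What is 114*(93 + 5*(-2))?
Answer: 9462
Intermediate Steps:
114*(93 + 5*(-2)) = 114*(93 - 10) = 114*83 = 9462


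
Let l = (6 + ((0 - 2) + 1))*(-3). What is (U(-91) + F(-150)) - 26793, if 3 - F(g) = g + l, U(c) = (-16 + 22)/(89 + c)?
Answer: -26628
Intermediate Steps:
l = -15 (l = (6 + (-2 + 1))*(-3) = (6 - 1)*(-3) = 5*(-3) = -15)
U(c) = 6/(89 + c)
F(g) = 18 - g (F(g) = 3 - (g - 15) = 3 - (-15 + g) = 3 + (15 - g) = 18 - g)
(U(-91) + F(-150)) - 26793 = (6/(89 - 91) + (18 - 1*(-150))) - 26793 = (6/(-2) + (18 + 150)) - 26793 = (6*(-1/2) + 168) - 26793 = (-3 + 168) - 26793 = 165 - 26793 = -26628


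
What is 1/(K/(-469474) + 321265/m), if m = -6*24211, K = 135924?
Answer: -34099305042/85285350197 ≈ -0.39983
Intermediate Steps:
m = -145266
1/(K/(-469474) + 321265/m) = 1/(135924/(-469474) + 321265/(-145266)) = 1/(135924*(-1/469474) + 321265*(-1/145266)) = 1/(-67962/234737 - 321265/145266) = 1/(-85285350197/34099305042) = -34099305042/85285350197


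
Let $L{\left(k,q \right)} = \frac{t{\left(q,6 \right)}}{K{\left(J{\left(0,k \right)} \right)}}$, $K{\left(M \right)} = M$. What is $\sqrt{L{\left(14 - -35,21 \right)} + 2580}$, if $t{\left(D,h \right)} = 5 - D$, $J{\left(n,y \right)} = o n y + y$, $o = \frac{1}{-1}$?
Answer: $\frac{2 \sqrt{31601}}{7} \approx 50.79$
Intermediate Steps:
$o = -1$
$J{\left(n,y \right)} = y - n y$ ($J{\left(n,y \right)} = - n y + y = y - n y$)
$L{\left(k,q \right)} = \frac{5 - q}{k}$ ($L{\left(k,q \right)} = \frac{5 - q}{k \left(1 - 0\right)} = \frac{5 - q}{k \left(1 + 0\right)} = \frac{5 - q}{k 1} = \frac{5 - q}{k}$)
$\sqrt{L{\left(14 - -35,21 \right)} + 2580} = \sqrt{\frac{5 - 21}{14 - -35} + 2580} = \sqrt{\frac{5 - 21}{14 + 35} + 2580} = \sqrt{\frac{1}{49} \left(-16\right) + 2580} = \sqrt{- \frac{16}{49} + 2580} = \sqrt{\frac{126404}{49}} = \frac{2 \sqrt{31601}}{7}$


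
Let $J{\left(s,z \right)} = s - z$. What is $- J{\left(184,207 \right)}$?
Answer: $23$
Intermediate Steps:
$- J{\left(184,207 \right)} = - (184 - 207) = \left(-1\right) \left(-23\right) = 23$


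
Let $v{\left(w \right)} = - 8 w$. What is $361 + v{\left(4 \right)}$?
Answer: $329$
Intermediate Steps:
$361 + v{\left(4 \right)} = 361 - 32 = 329$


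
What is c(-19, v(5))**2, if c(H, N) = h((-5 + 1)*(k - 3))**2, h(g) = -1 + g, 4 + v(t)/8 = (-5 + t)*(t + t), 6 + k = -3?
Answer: 4879681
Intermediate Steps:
k = -9 (k = -6 - 3 = -9)
v(t) = -32 + 16*t*(-5 + t) (v(t) = -32 + 8*((-5 + t)*(t + t)) = -32 + 8*((-5 + t)*(2*t)) = -32 + 8*(2*t*(-5 + t)) = -32 + 16*t*(-5 + t))
c(H, N) = 2209 (c(H, N) = (-1 + (-5 + 1)*(-9 - 3))**2 = (-1 - 4*(-12))**2 = (-1 + 48)**2 = 47**2 = 2209)
c(-19, v(5))**2 = 2209**2 = 4879681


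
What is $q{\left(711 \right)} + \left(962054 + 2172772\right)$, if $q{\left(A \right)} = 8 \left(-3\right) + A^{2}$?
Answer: $3640323$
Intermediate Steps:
$q{\left(A \right)} = -24 + A^{2}$
$q{\left(711 \right)} + \left(962054 + 2172772\right) = \left(-24 + 711^{2}\right) + \left(962054 + 2172772\right) = \left(-24 + 505521\right) + 3134826 = 505497 + 3134826 = 3640323$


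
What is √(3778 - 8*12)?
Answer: √3682 ≈ 60.680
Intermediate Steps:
√(3778 - 8*12) = √(3778 - 96) = √3682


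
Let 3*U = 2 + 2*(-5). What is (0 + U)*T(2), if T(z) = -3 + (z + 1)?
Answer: 0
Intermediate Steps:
T(z) = -2 + z (T(z) = -3 + (1 + z) = -2 + z)
U = -8/3 (U = (2 + 2*(-5))/3 = (2 - 10)/3 = (⅓)*(-8) = -8/3 ≈ -2.6667)
(0 + U)*T(2) = (0 - 8/3)*(-2 + 2) = -8/3*0 = 0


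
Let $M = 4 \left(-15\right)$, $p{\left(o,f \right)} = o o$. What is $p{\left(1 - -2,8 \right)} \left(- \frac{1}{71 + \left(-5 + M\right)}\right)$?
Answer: $- \frac{3}{2} \approx -1.5$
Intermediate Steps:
$p{\left(o,f \right)} = o^{2}$
$M = -60$
$p{\left(1 - -2,8 \right)} \left(- \frac{1}{71 + \left(-5 + M\right)}\right) = \left(1 - -2\right)^{2} \left(- \frac{1}{71 - 65}\right) = \left(1 + 2\right)^{2} \left(- \frac{1}{71 - 65}\right) = 3^{2} \left(- \frac{1}{6}\right) = 9 \left(\left(-1\right) \frac{1}{6}\right) = 9 \left(- \frac{1}{6}\right) = - \frac{3}{2}$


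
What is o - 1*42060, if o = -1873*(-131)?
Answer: 203303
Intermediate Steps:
o = 245363
o - 1*42060 = 245363 - 1*42060 = 245363 - 42060 = 203303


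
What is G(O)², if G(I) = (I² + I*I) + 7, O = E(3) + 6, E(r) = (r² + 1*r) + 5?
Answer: 1134225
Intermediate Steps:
E(r) = 5 + r + r² (E(r) = (r² + r) + 5 = (r + r²) + 5 = 5 + r + r²)
O = 23 (O = (5 + 3 + 3²) + 6 = (5 + 3 + 9) + 6 = 17 + 6 = 23)
G(I) = 7 + 2*I² (G(I) = (I² + I²) + 7 = 2*I² + 7 = 7 + 2*I²)
G(O)² = (7 + 2*23²)² = (7 + 2*529)² = (7 + 1058)² = 1065² = 1134225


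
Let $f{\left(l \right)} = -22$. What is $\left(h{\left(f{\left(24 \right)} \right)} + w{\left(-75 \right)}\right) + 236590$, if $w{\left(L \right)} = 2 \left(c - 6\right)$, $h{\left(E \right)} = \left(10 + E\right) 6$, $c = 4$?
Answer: $236514$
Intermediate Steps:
$h{\left(E \right)} = 60 + 6 E$
$w{\left(L \right)} = -4$ ($w{\left(L \right)} = 2 \left(4 - 6\right) = 2 \left(-2\right) = -4$)
$\left(h{\left(f{\left(24 \right)} \right)} + w{\left(-75 \right)}\right) + 236590 = \left(\left(60 + 6 \left(-22\right)\right) - 4\right) + 236590 = \left(\left(60 - 132\right) - 4\right) + 236590 = \left(-72 - 4\right) + 236590 = -76 + 236590 = 236514$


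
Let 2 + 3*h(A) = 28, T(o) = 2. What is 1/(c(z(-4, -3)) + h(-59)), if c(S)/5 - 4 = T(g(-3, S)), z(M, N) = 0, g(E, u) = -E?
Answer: 3/116 ≈ 0.025862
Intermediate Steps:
c(S) = 30 (c(S) = 20 + 5*2 = 20 + 10 = 30)
h(A) = 26/3 (h(A) = -⅔ + (⅓)*28 = -⅔ + 28/3 = 26/3)
1/(c(z(-4, -3)) + h(-59)) = 1/(30 + 26/3) = 1/(116/3) = 3/116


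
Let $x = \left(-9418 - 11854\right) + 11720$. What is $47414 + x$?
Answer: $37862$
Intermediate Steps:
$x = -9552$ ($x = \left(-9418 - 11854\right) + 11720 = -21272 + 11720 = -9552$)
$47414 + x = 47414 - 9552 = 37862$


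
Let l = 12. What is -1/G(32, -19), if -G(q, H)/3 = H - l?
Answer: -1/93 ≈ -0.010753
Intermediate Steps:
G(q, H) = 36 - 3*H (G(q, H) = -3*(H - 1*12) = -3*(H - 12) = -3*(-12 + H) = 36 - 3*H)
-1/G(32, -19) = -1/(36 - 3*(-19)) = -1/(36 + 57) = -1/93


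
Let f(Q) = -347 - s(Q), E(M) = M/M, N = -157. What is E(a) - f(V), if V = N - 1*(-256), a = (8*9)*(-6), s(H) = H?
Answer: 447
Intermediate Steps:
a = -432 (a = 72*(-6) = -432)
E(M) = 1
V = 99 (V = -157 - 1*(-256) = -157 + 256 = 99)
f(Q) = -347 - Q
E(a) - f(V) = 1 - (-347 - 1*99) = 1 - (-347 - 99) = 1 - 1*(-446) = 1 + 446 = 447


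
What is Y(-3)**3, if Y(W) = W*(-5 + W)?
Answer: 13824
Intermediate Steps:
Y(-3)**3 = (-3*(-5 - 3))**3 = (-3*(-8))**3 = 24**3 = 13824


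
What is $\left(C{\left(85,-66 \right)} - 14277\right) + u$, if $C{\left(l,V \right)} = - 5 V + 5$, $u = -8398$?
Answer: $-22340$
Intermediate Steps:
$C{\left(l,V \right)} = 5 - 5 V$
$\left(C{\left(85,-66 \right)} - 14277\right) + u = \left(\left(5 - -330\right) - 14277\right) - 8398 = \left(\left(5 + 330\right) - 14277\right) - 8398 = \left(335 - 14277\right) - 8398 = -13942 - 8398 = -22340$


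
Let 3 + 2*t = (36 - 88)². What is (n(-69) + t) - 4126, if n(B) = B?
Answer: -5689/2 ≈ -2844.5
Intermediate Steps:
t = 2701/2 (t = -3/2 + (36 - 88)²/2 = -3/2 + (½)*(-52)² = -3/2 + (½)*2704 = -3/2 + 1352 = 2701/2 ≈ 1350.5)
(n(-69) + t) - 4126 = (-69 + 2701/2) - 4126 = 2563/2 - 4126 = -5689/2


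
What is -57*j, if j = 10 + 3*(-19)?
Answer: 2679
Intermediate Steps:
j = -47 (j = 10 - 57 = -47)
-57*j = -57*(-47) = 2679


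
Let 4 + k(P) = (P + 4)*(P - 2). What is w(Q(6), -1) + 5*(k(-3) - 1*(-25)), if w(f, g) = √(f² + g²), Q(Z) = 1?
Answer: 80 + √2 ≈ 81.414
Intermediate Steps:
k(P) = -4 + (-2 + P)*(4 + P) (k(P) = -4 + (P + 4)*(P - 2) = -4 + (4 + P)*(-2 + P) = -4 + (-2 + P)*(4 + P))
w(Q(6), -1) + 5*(k(-3) - 1*(-25)) = √(1² + (-1)²) + 5*((-12 + (-3)² + 2*(-3)) - 1*(-25)) = √(1 + 1) + 5*((-12 + 9 - 6) + 25) = √2 + 5*(-9 + 25) = √2 + 5*16 = √2 + 80 = 80 + √2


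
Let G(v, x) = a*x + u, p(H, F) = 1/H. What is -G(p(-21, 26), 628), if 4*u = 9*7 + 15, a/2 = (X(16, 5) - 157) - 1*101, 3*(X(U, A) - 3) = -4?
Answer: 1931611/6 ≈ 3.2194e+5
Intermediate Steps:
X(U, A) = 5/3 (X(U, A) = 3 + (⅓)*(-4) = 3 - 4/3 = 5/3)
a = -1538/3 (a = 2*((5/3 - 157) - 1*101) = 2*(-466/3 - 101) = 2*(-769/3) = -1538/3 ≈ -512.67)
u = 39/2 (u = (9*7 + 15)/4 = (63 + 15)/4 = (¼)*78 = 39/2 ≈ 19.500)
G(v, x) = 39/2 - 1538*x/3 (G(v, x) = -1538*x/3 + 39/2 = 39/2 - 1538*x/3)
-G(p(-21, 26), 628) = -(39/2 - 1538/3*628) = -(39/2 - 965864/3) = -1*(-1931611/6) = 1931611/6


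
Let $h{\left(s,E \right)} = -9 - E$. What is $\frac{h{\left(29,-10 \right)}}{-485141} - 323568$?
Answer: $- \frac{156976103089}{485141} \approx -3.2357 \cdot 10^{5}$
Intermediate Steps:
$\frac{h{\left(29,-10 \right)}}{-485141} - 323568 = \frac{-9 - -10}{-485141} - 323568 = \left(-9 + 10\right) \left(- \frac{1}{485141}\right) - 323568 = 1 \left(- \frac{1}{485141}\right) - 323568 = - \frac{1}{485141} - 323568 = - \frac{156976103089}{485141}$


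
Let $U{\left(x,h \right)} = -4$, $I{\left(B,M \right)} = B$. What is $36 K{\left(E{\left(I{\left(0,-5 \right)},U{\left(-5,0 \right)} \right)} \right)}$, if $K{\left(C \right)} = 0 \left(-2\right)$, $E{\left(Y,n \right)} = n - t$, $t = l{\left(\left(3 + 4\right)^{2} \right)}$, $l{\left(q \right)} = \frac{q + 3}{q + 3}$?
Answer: $0$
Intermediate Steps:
$l{\left(q \right)} = 1$ ($l{\left(q \right)} = \frac{3 + q}{3 + q} = 1$)
$t = 1$
$E{\left(Y,n \right)} = -1 + n$ ($E{\left(Y,n \right)} = n - 1 = -1 + n$)
$K{\left(C \right)} = 0$
$36 K{\left(E{\left(I{\left(0,-5 \right)},U{\left(-5,0 \right)} \right)} \right)} = 36 \cdot 0 = 0$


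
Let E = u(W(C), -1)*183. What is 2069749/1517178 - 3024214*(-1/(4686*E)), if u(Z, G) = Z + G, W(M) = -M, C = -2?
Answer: 1060526561009/216839631294 ≈ 4.8908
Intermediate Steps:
u(Z, G) = G + Z
E = 183 (E = (-1 - 1*(-2))*183 = (-1 + 2)*183 = 1*183 = 183)
2069749/1517178 - 3024214*(-1/(4686*E)) = 2069749/1517178 - 3024214/((-4686*183)) = 2069749*(1/1517178) - 3024214/(-857538) = 2069749/1517178 - 3024214*(-1/857538) = 2069749/1517178 + 1512107/428769 = 1060526561009/216839631294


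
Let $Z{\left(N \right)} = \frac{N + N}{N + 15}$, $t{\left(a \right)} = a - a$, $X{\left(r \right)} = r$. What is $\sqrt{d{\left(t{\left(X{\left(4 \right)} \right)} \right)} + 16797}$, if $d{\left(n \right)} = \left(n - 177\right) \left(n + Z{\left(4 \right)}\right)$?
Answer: $\frac{3 \sqrt{670757}}{19} \approx 129.32$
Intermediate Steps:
$t{\left(a \right)} = 0$
$Z{\left(N \right)} = \frac{2 N}{15 + N}$
$d{\left(n \right)} = \left(-177 + n\right) \left(\frac{8}{19} + n\right)$ ($d{\left(n \right)} = \left(n - 177\right) \left(n + 2 \cdot 4 \frac{1}{15 + 4}\right) = \left(-177 + n\right) \left(n + 2 \cdot 4 \cdot \frac{1}{19}\right) = \left(-177 + n\right) \left(n + \frac{8}{19}\right) = \left(-177 + n\right) \left(\frac{8}{19} + n\right)$)
$\sqrt{d{\left(t{\left(X{\left(4 \right)} \right)} \right)} + 16797} = \sqrt{\left(- \frac{1416}{19} + 0^{2} - 0\right) + 16797} = \sqrt{\left(- \frac{1416}{19} + 0 + 0\right) + 16797} = \sqrt{- \frac{1416}{19} + 16797} = \sqrt{\frac{317727}{19}} = \frac{3 \sqrt{670757}}{19}$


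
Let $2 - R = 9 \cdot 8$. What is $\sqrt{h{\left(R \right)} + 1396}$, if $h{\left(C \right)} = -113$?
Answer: $\sqrt{1283} \approx 35.819$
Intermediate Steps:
$R = -70$ ($R = 2 - 9 \cdot 8 = 2 - 72 = -70$)
$\sqrt{h{\left(R \right)} + 1396} = \sqrt{-113 + 1396} = \sqrt{1283}$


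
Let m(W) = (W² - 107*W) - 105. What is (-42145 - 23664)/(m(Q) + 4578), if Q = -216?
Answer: -65809/74241 ≈ -0.88642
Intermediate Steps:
m(W) = -105 + W² - 107*W
(-42145 - 23664)/(m(Q) + 4578) = (-42145 - 23664)/((-105 + (-216)² - 107*(-216)) + 4578) = -65809/((-105 + 46656 + 23112) + 4578) = -65809/(69663 + 4578) = -65809/74241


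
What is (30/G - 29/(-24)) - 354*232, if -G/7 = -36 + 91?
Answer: -151770455/1848 ≈ -82127.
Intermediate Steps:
G = -385 (G = -7*(-36 + 91) = -7*55 = -385)
(30/G - 29/(-24)) - 354*232 = (30/(-385) - 29/(-24)) - 354*232 = (30*(-1/385) - 29*(-1/24)) - 82128 = (-6/77 + 29/24) - 82128 = 2089/1848 - 82128 = -151770455/1848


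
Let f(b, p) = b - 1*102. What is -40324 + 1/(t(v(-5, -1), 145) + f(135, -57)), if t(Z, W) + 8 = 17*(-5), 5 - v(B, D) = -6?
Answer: -2419441/60 ≈ -40324.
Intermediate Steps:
v(B, D) = 11 (v(B, D) = 5 - 1*(-6) = 5 + 6 = 11)
t(Z, W) = -93 (t(Z, W) = -8 + 17*(-5) = -8 - 85 = -93)
f(b, p) = -102 + b (f(b, p) = b - 102 = -102 + b)
-40324 + 1/(t(v(-5, -1), 145) + f(135, -57)) = -40324 + 1/(-93 + (-102 + 135)) = -40324 + 1/(-93 + 33) = -40324 + 1/(-60) = -40324 - 1/60 = -2419441/60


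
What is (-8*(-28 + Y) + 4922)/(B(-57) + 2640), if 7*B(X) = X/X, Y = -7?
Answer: 36414/18481 ≈ 1.9703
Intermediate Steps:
B(X) = ⅐ (B(X) = (X/X)/7 = (⅐)*1 = ⅐)
(-8*(-28 + Y) + 4922)/(B(-57) + 2640) = (-8*(-28 - 7) + 4922)/(⅐ + 2640) = (-8*(-35) + 4922)/(18481/7) = (280 + 4922)*(7/18481) = 5202*(7/18481) = 36414/18481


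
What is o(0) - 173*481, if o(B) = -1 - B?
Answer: -83214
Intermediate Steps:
o(0) - 173*481 = (-1 - 1*0) - 173*481 = (-1 + 0) - 83213 = -1 - 83213 = -83214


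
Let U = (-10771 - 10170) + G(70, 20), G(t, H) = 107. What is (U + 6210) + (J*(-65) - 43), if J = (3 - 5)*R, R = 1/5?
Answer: -14641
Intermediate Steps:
R = ⅕ ≈ 0.20000
J = -⅖ (J = (3 - 5)*(⅕) = -2*⅕ = -⅖ ≈ -0.40000)
U = -20834 (U = (-10771 - 10170) + 107 = -20941 + 107 = -20834)
(U + 6210) + (J*(-65) - 43) = (-20834 + 6210) + (-⅖*(-65) - 43) = -14624 + (26 - 43) = -14624 - 17 = -14641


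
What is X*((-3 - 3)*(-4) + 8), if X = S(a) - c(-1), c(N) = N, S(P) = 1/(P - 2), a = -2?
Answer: 24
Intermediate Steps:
S(P) = 1/(-2 + P)
X = ¾ (X = 1/(-2 - 2) - 1*(-1) = 1/(-4) + 1 = -¼ + 1 = ¾ ≈ 0.75000)
X*((-3 - 3)*(-4) + 8) = 3*((-3 - 3)*(-4) + 8)/4 = 3*(-6*(-4) + 8)/4 = 3*(24 + 8)/4 = (¾)*32 = 24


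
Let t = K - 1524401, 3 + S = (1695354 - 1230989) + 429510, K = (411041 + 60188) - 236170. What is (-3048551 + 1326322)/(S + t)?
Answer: 1722229/395470 ≈ 4.3549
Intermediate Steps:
K = 235059 (K = 471229 - 236170 = 235059)
S = 893872 (S = -3 + ((1695354 - 1230989) + 429510) = -3 + (464365 + 429510) = -3 + 893875 = 893872)
t = -1289342 (t = 235059 - 1524401 = -1289342)
(-3048551 + 1326322)/(S + t) = (-3048551 + 1326322)/(893872 - 1289342) = -1722229/(-395470) = -1722229*(-1/395470) = 1722229/395470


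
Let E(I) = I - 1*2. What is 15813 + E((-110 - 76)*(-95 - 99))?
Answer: 51895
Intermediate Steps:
E(I) = -2 + I (E(I) = I - 2 = -2 + I)
15813 + E((-110 - 76)*(-95 - 99)) = 15813 + (-2 + (-110 - 76)*(-95 - 99)) = 15813 + (-2 - 186*(-194)) = 15813 + (-2 + 36084) = 15813 + 36082 = 51895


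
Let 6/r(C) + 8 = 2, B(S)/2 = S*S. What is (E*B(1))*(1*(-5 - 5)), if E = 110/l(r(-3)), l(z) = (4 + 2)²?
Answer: -550/9 ≈ -61.111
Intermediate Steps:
B(S) = 2*S² (B(S) = 2*(S*S) = 2*S²)
r(C) = -1 (r(C) = 6/(-8 + 2) = 6/(-6) = 6*(-⅙) = -1)
l(z) = 36 (l(z) = 6² = 36)
E = 55/18 (E = 110/36 = 110*(1/36) = 55/18 ≈ 3.0556)
(E*B(1))*(1*(-5 - 5)) = (55*(2*1²)/18)*(1*(-5 - 5)) = (55*(2*1)/18)*(1*(-10)) = ((55/18)*2)*(-10) = (55/9)*(-10) = -550/9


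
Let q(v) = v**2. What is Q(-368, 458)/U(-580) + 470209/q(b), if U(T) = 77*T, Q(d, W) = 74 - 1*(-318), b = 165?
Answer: 13629131/789525 ≈ 17.262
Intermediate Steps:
Q(d, W) = 392 (Q(d, W) = 74 + 318 = 392)
Q(-368, 458)/U(-580) + 470209/q(b) = 392/((77*(-580))) + 470209/(165**2) = 392/(-44660) + 470209/27225 = 392*(-1/44660) + 470209*(1/27225) = -14/1595 + 470209/27225 = 13629131/789525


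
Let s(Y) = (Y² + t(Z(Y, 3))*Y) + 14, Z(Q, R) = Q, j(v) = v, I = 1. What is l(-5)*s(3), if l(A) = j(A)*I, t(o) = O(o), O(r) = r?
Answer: -160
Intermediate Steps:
t(o) = o
s(Y) = 14 + 2*Y² (s(Y) = (Y² + Y*Y) + 14 = (Y² + Y²) + 14 = 2*Y² + 14 = 14 + 2*Y²)
l(A) = A (l(A) = A*1 = A)
l(-5)*s(3) = -5*(14 + 2*3²) = -5*(14 + 2*9) = -5*(14 + 18) = -5*32 = -160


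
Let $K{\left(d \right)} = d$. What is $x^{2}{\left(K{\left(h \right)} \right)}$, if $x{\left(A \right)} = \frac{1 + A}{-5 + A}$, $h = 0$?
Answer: $\frac{1}{25} \approx 0.04$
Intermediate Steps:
$x{\left(A \right)} = \frac{1 + A}{-5 + A}$
$x^{2}{\left(K{\left(h \right)} \right)} = \left(\frac{1 + 0}{-5 + 0}\right)^{2} = \left(\frac{1}{-5} \cdot 1\right)^{2} = \left(\left(- \frac{1}{5}\right) 1\right)^{2} = \left(- \frac{1}{5}\right)^{2} = \frac{1}{25}$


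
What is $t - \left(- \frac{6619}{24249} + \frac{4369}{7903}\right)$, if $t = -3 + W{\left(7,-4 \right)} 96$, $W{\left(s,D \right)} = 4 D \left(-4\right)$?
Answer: $\frac{1176806666503}{191639847} \approx 6140.7$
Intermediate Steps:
$W{\left(s,D \right)} = - 16 D$
$t = 6141$ ($t = -3 + \left(-16\right) \left(-4\right) 96 = -3 + 64 \cdot 96 = -3 + 6144 = 6141$)
$t - \left(- \frac{6619}{24249} + \frac{4369}{7903}\right) = 6141 - \left(- \frac{6619}{24249} + \frac{4369}{7903}\right) = 6141 - \frac{53633924}{191639847} = \frac{1176806666503}{191639847}$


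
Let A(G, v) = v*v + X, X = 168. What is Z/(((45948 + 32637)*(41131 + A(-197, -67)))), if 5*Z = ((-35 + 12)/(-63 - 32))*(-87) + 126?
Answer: 3323/569722913500 ≈ 5.8327e-9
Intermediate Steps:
A(G, v) = 168 + v² (A(G, v) = v*v + 168 = v² + 168 = 168 + v²)
Z = 9969/475 (Z = (((-35 + 12)/(-63 - 32))*(-87) + 126)/5 = (-23/(-95)*(-87) + 126)/5 = (-23*(-1/95)*(-87) + 126)/5 = ((23/95)*(-87) + 126)/5 = (-2001/95 + 126)/5 = (⅕)*(9969/95) = 9969/475 ≈ 20.987)
Z/(((45948 + 32637)*(41131 + A(-197, -67)))) = 9969/(475*(((45948 + 32637)*(41131 + (168 + (-67)²))))) = 9969/(475*((78585*(41131 + (168 + 4489))))) = 9969/(475*((78585*(41131 + 4657)))) = 9969/(475*((78585*45788))) = (9969/475)/3598249980 = (9969/475)*(1/3598249980) = 3323/569722913500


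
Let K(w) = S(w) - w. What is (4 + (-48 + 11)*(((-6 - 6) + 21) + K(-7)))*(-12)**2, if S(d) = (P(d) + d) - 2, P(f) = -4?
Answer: -15408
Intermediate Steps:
S(d) = -6 + d (S(d) = (-4 + d) - 2 = -6 + d)
K(w) = -6 (K(w) = (-6 + w) - w = -6)
(4 + (-48 + 11)*(((-6 - 6) + 21) + K(-7)))*(-12)**2 = (4 + (-48 + 11)*(((-6 - 6) + 21) - 6))*(-12)**2 = (4 - 37*((-12 + 21) - 6))*144 = (4 - 37*(9 - 6))*144 = (4 - 37*3)*144 = (4 - 111)*144 = -107*144 = -15408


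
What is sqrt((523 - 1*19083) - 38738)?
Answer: I*sqrt(57298) ≈ 239.37*I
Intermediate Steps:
sqrt((523 - 1*19083) - 38738) = sqrt((523 - 19083) - 38738) = sqrt(-18560 - 38738) = sqrt(-57298) = I*sqrt(57298)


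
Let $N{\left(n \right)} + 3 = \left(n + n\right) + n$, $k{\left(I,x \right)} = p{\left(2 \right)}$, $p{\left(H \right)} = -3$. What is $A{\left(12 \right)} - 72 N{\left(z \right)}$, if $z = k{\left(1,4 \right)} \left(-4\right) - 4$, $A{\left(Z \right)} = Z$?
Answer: $-1500$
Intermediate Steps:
$k{\left(I,x \right)} = -3$
$z = 8$ ($z = \left(-3\right) \left(-4\right) - 4 = 12 - 4 = 8$)
$N{\left(n \right)} = -3 + 3 n$ ($N{\left(n \right)} = -3 + \left(\left(n + n\right) + n\right) = -3 + \left(2 n + n\right) = -3 + 3 n$)
$A{\left(12 \right)} - 72 N{\left(z \right)} = 12 - 72 \left(-3 + 3 \cdot 8\right) = 12 - 72 \left(-3 + 24\right) = 12 - 1512 = -1500$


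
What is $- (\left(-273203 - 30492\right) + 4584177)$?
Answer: $-4280482$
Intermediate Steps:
$- (\left(-273203 - 30492\right) + 4584177) = - (-303695 + 4584177) = \left(-1\right) 4280482 = -4280482$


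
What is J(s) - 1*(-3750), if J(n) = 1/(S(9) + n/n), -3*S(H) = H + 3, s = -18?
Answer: 11249/3 ≈ 3749.7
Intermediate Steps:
S(H) = -1 - H/3 (S(H) = -(H + 3)/3 = -(3 + H)/3 = -1 - H/3)
J(n) = -⅓ (J(n) = 1/((-1 - ⅓*9) + n/n) = 1/((-1 - 3) + 1) = 1/(-4 + 1) = 1/(-3) = -⅓)
J(s) - 1*(-3750) = -⅓ - 1*(-3750) = -⅓ + 3750 = 11249/3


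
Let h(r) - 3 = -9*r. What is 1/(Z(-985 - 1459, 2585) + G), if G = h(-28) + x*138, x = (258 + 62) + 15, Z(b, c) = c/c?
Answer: 1/46486 ≈ 2.1512e-5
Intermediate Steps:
Z(b, c) = 1
x = 335 (x = 320 + 15 = 335)
h(r) = 3 - 9*r
G = 46485 (G = (3 - 9*(-28)) + 335*138 = (3 + 252) + 46230 = 255 + 46230 = 46485)
1/(Z(-985 - 1459, 2585) + G) = 1/(1 + 46485) = 1/46486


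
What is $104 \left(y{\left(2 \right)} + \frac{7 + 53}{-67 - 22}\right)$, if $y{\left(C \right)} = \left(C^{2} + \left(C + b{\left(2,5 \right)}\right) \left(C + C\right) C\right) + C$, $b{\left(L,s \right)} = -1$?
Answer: $\frac{123344}{89} \approx 1385.9$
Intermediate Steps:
$y{\left(C \right)} = C + C^{2} + 2 C^{2} \left(-1 + C\right)$ ($y{\left(C \right)} = \left(C^{2} + \left(C - 1\right) \left(C + C\right) C\right) + C = \left(C^{2} + \left(-1 + C\right) 2 C C\right) + C = \left(C^{2} + 2 C \left(-1 + C\right) C\right) + C = \left(C^{2} + 2 C^{2} \left(-1 + C\right)\right) + C = C + C^{2} + 2 C^{2} \left(-1 + C\right)$)
$104 \left(y{\left(2 \right)} + \frac{7 + 53}{-67 - 22}\right) = 104 \left(2 \left(1 - 2 + 2 \cdot 2^{2}\right) + \frac{7 + 53}{-67 - 22}\right) = 104 \left(2 \left(1 - 2 + 2 \cdot 4\right) + \frac{60}{-89}\right) = 104 \left(2 \left(1 - 2 + 8\right) + 60 \left(- \frac{1}{89}\right)\right) = 104 \left(2 \cdot 7 - \frac{60}{89}\right) = 104 \left(14 - \frac{60}{89}\right) = 104 \cdot \frac{1186}{89} = \frac{123344}{89}$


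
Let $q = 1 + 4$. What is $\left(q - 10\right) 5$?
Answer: $-25$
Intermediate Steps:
$q = 5$
$\left(q - 10\right) 5 = \left(5 - 10\right) 5 = \left(-5\right) 5 = -25$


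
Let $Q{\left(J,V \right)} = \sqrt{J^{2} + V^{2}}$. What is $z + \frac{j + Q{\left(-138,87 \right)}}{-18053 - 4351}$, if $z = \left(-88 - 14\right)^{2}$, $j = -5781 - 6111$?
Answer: $\frac{19425259}{1867} - \frac{\sqrt{2957}}{7468} \approx 10405.0$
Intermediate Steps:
$j = -11892$
$z = 10404$ ($z = \left(-102\right)^{2} = 10404$)
$z + \frac{j + Q{\left(-138,87 \right)}}{-18053 - 4351} = 10404 + \frac{-11892 + \sqrt{\left(-138\right)^{2} + 87^{2}}}{-18053 - 4351} = 10404 + \frac{-11892 + \sqrt{19044 + 7569}}{-22404} = 10404 + \left(-11892 + \sqrt{26613}\right) \left(- \frac{1}{22404}\right) = 10404 + \left(-11892 + 3 \sqrt{2957}\right) \left(- \frac{1}{22404}\right) = 10404 + \left(\frac{991}{1867} - \frac{\sqrt{2957}}{7468}\right) = \frac{19425259}{1867} - \frac{\sqrt{2957}}{7468}$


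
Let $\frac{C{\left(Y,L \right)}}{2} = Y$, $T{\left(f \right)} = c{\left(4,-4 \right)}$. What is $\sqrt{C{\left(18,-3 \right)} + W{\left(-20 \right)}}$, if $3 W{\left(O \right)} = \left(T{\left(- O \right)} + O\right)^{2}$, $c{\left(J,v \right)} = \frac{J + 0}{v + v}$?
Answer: $\frac{\sqrt{6339}}{6} \approx 13.27$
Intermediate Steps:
$c{\left(J,v \right)} = \frac{J}{2 v}$
$T{\left(f \right)} = - \frac{1}{2}$ ($T{\left(f \right)} = \frac{1}{2} \cdot 4 \frac{1}{-4} = \frac{1}{2} \cdot 4 \left(- \frac{1}{4}\right) = - \frac{1}{2}$)
$C{\left(Y,L \right)} = 2 Y$
$W{\left(O \right)} = \frac{\left(- \frac{1}{2} + O\right)^{2}}{3}$
$\sqrt{C{\left(18,-3 \right)} + W{\left(-20 \right)}} = \sqrt{2 \cdot 18 + \frac{\left(-1 + 2 \left(-20\right)\right)^{2}}{12}} = \sqrt{36 + \frac{\left(-1 - 40\right)^{2}}{12}} = \sqrt{36 + \frac{\left(-41\right)^{2}}{12}} = \sqrt{36 + \frac{1}{12} \cdot 1681} = \sqrt{36 + \frac{1681}{12}} = \sqrt{\frac{2113}{12}} = \frac{\sqrt{6339}}{6}$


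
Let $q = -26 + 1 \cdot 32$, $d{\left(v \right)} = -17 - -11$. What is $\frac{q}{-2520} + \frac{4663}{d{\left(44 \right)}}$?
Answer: $- \frac{326411}{420} \approx -777.17$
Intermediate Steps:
$d{\left(v \right)} = -6$ ($d{\left(v \right)} = -17 + 11 = -6$)
$q = 6$ ($q = -26 + 32 = 6$)
$\frac{q}{-2520} + \frac{4663}{d{\left(44 \right)}} = \frac{6}{-2520} + \frac{4663}{-6} = 6 \left(- \frac{1}{2520}\right) + 4663 \left(- \frac{1}{6}\right) = - \frac{1}{420} - \frac{4663}{6} = - \frac{326411}{420}$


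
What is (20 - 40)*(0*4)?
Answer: 0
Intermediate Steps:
(20 - 40)*(0*4) = -20*0 = 0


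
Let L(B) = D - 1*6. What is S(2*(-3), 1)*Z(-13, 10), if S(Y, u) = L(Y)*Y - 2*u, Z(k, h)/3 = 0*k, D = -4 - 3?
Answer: 0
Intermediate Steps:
D = -7
L(B) = -13 (L(B) = -7 - 1*6 = -7 - 6 = -13)
Z(k, h) = 0 (Z(k, h) = 3*(0*k) = 3*0 = 0)
S(Y, u) = -13*Y - 2*u
S(2*(-3), 1)*Z(-13, 10) = (-26*(-3) - 2*1)*0 = (-13*(-6) - 2)*0 = (78 - 2)*0 = 76*0 = 0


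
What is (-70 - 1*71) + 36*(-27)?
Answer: -1113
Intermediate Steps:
(-70 - 1*71) + 36*(-27) = (-70 - 71) - 972 = -141 - 972 = -1113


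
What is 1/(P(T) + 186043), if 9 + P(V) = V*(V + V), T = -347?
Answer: 1/426852 ≈ 2.3427e-6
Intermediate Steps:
P(V) = -9 + 2*V² (P(V) = -9 + V*(V + V) = -9 + V*(2*V) = -9 + 2*V²)
1/(P(T) + 186043) = 1/((-9 + 2*(-347)²) + 186043) = 1/((-9 + 2*120409) + 186043) = 1/((-9 + 240818) + 186043) = 1/(240809 + 186043) = 1/426852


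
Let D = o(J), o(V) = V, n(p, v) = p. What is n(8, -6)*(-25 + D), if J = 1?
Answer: -192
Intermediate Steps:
D = 1
n(8, -6)*(-25 + D) = 8*(-25 + 1) = 8*(-24) = -192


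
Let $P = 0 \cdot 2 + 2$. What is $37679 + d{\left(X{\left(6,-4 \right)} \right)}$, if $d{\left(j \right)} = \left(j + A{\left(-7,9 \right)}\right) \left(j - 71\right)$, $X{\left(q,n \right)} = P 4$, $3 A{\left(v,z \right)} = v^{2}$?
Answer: $36146$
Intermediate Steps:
$P = 2$ ($P = 0 + 2 = 2$)
$A{\left(v,z \right)} = \frac{v^{2}}{3}$
$X{\left(q,n \right)} = 8$ ($X{\left(q,n \right)} = 2 \cdot 4 = 8$)
$d{\left(j \right)} = \left(-71 + j\right) \left(\frac{49}{3} + j\right)$ ($d{\left(j \right)} = \left(j + \frac{\left(-7\right)^{2}}{3}\right) \left(j - 71\right) = \left(j + \frac{1}{3} \cdot 49\right) \left(-71 + j\right) = \left(j + \frac{49}{3}\right) \left(-71 + j\right) = \left(\frac{49}{3} + j\right) \left(-71 + j\right) = \left(-71 + j\right) \left(\frac{49}{3} + j\right)$)
$37679 + d{\left(X{\left(6,-4 \right)} \right)} = 37679 - \left(1597 - 64\right) = 37679 - 1533 = 36146$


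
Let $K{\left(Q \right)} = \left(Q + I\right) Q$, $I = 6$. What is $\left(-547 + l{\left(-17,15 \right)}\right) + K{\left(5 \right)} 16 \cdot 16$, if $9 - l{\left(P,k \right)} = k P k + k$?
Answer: $17352$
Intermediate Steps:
$K{\left(Q \right)} = Q \left(6 + Q\right)$ ($K{\left(Q \right)} = \left(Q + 6\right) Q = \left(6 + Q\right) Q = Q \left(6 + Q\right)$)
$l{\left(P,k \right)} = 9 - k - P k^{2}$ ($l{\left(P,k \right)} = 9 - \left(k P k + k\right) = 9 - \left(P k k + k\right) = 9 - \left(P k^{2} + k\right) = 9 - \left(k + P k^{2}\right) = 9 - k - P k^{2}$)
$\left(-547 + l{\left(-17,15 \right)}\right) + K{\left(5 \right)} 16 \cdot 16 = \left(-547 - \left(6 - 3825\right)\right) + 5 \left(6 + 5\right) 16 \cdot 16 = \left(-547 - \left(6 - 3825\right)\right) + 5 \cdot 11 \cdot 16 \cdot 16 = \left(-547 + \left(9 - 15 + 3825\right)\right) + 55 \cdot 16 \cdot 16 = \left(-547 + 3819\right) + 880 \cdot 16 = 3272 + 14080 = 17352$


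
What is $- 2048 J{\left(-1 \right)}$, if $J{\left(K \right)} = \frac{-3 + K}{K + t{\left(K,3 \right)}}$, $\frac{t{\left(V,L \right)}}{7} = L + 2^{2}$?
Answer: $\frac{512}{3} \approx 170.67$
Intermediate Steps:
$t{\left(V,L \right)} = 28 + 7 L$ ($t{\left(V,L \right)} = 7 \left(L + 2^{2}\right) = 7 \left(L + 4\right) = 7 \left(4 + L\right) = 28 + 7 L$)
$J{\left(K \right)} = \frac{-3 + K}{49 + K}$ ($J{\left(K \right)} = \frac{-3 + K}{K + \left(28 + 7 \cdot 3\right)} = \frac{-3 + K}{K + \left(28 + 21\right)} = \frac{-3 + K}{K + 49} = \frac{-3 + K}{49 + K}$)
$- 2048 J{\left(-1 \right)} = - 2048 \frac{-3 - 1}{49 - 1} = - 2048 \cdot \frac{1}{48} \left(-4\right) = \left(-2048\right) \left(- \frac{1}{12}\right) = \frac{512}{3}$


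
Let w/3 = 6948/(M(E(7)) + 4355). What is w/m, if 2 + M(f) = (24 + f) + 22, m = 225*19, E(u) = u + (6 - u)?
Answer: 2316/2092375 ≈ 0.0011069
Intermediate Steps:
E(u) = 6
m = 4275
M(f) = 44 + f (M(f) = -2 + ((24 + f) + 22) = -2 + (46 + f) = 44 + f)
w = 20844/4405 (w = 3*(6948/((44 + 6) + 4355)) = 3*(6948/(50 + 4355)) = 3*(6948/4405) = 20844/4405 ≈ 4.7319)
w/m = (20844/4405)/4275 = (20844/4405)*(1/4275) = 2316/2092375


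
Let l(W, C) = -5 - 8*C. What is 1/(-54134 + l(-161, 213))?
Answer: -1/55843 ≈ -1.7907e-5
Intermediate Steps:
1/(-54134 + l(-161, 213)) = 1/(-54134 + (-5 - 8*213)) = 1/(-54134 + (-5 - 1704)) = 1/(-54134 - 1709) = 1/(-55843) = -1/55843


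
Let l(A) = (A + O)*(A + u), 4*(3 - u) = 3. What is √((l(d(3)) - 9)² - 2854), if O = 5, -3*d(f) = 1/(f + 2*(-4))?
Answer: I*√144104294/225 ≈ 53.353*I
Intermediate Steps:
d(f) = -1/(3*(-8 + f)) (d(f) = -1/(3*(f + 2*(-4))) = -1/(3*(f - 8)) = -1/(3*(-8 + f)))
u = 9/4 (u = 3 - ¼*3 = 3 - ¾ = 9/4 ≈ 2.2500)
l(A) = (5 + A)*(9/4 + A) (l(A) = (A + 5)*(A + 9/4) = (5 + A)*(9/4 + A))
√((l(d(3)) - 9)² - 2854) = √(((45/4 + (-1/(-24 + 3*3))² + 29*(-1/(-24 + 3*3))/4) - 9)² - 2854) = √(((45/4 + (-1/(-24 + 9))² + 29*(-1/(-24 + 9))/4) - 9)² - 2854) = √(((45/4 + (-1/(-15))² + 29*(-1/(-15))/4) - 9)² - 2854) = √(((45/4 + (-1*(-1/15))² + 29*(-1*(-1/15))/4) - 9)² - 2854) = √(((45/4 + (1/15)² + (29/4)*(1/15)) - 9)² - 2854) = √(((45/4 + 1/225 + 29/60) - 9)² - 2854) = √((2641/225 - 9)² - 2854) = √((616/225)² - 2854) = √(379456/50625 - 2854) = √(-144104294/50625) = I*√144104294/225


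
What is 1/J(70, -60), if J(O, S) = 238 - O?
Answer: 1/168 ≈ 0.0059524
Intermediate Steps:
1/J(70, -60) = 1/(238 - 1*70) = 1/(238 - 70) = 1/168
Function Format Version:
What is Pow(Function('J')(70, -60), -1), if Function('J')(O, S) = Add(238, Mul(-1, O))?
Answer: Rational(1, 168) ≈ 0.0059524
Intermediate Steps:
Pow(Function('J')(70, -60), -1) = Pow(Add(238, Mul(-1, 70)), -1) = Pow(Add(238, -70), -1) = Pow(168, -1) = Rational(1, 168)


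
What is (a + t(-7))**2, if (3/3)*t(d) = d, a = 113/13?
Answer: 484/169 ≈ 2.8639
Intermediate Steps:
a = 113/13 (a = 113*(1/13) = 113/13 ≈ 8.6923)
t(d) = d
(a + t(-7))**2 = (113/13 - 7)**2 = (22/13)**2 = 484/169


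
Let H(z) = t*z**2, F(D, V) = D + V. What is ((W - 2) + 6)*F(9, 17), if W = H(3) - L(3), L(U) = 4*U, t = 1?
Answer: 26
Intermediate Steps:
H(z) = z**2 (H(z) = 1*z**2 = z**2)
W = -3 (W = 3**2 - 4*3 = 9 - 1*12 = 9 - 12 = -3)
((W - 2) + 6)*F(9, 17) = ((-3 - 2) + 6)*(9 + 17) = (-5 + 6)*26 = 1*26 = 26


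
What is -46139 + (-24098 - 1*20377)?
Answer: -90614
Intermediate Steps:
-46139 + (-24098 - 1*20377) = -46139 + (-24098 - 20377) = -46139 - 44475 = -90614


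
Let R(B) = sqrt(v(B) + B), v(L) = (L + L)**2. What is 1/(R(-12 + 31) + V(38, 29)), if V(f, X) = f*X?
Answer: 58/63839 - sqrt(1463)/1212941 ≈ 0.00087700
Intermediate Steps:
v(L) = 4*L**2 (v(L) = (2*L)**2 = 4*L**2)
R(B) = sqrt(B + 4*B**2) (R(B) = sqrt(4*B**2 + B) = sqrt(B + 4*B**2))
V(f, X) = X*f
1/(R(-12 + 31) + V(38, 29)) = 1/(sqrt((-12 + 31)*(1 + 4*(-12 + 31))) + 29*38) = 1/(sqrt(19*(1 + 4*19)) + 1102) = 1/(sqrt(19*(1 + 76)) + 1102) = 1/(sqrt(19*77) + 1102) = 1/(sqrt(1463) + 1102) = 1/(1102 + sqrt(1463))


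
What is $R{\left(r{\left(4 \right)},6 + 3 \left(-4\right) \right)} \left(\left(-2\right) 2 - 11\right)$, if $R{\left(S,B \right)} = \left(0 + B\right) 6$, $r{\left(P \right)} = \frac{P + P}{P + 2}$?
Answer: $540$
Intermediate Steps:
$r{\left(P \right)} = \frac{2 P}{2 + P}$
$R{\left(S,B \right)} = 6 B$ ($R{\left(S,B \right)} = B 6 = 6 B$)
$R{\left(r{\left(4 \right)},6 + 3 \left(-4\right) \right)} \left(\left(-2\right) 2 - 11\right) = 6 \left(6 + 3 \left(-4\right)\right) \left(\left(-2\right) 2 - 11\right) = 6 \left(6 - 12\right) \left(-4 - 11\right) = 6 \left(-6\right) \left(-15\right) = \left(-36\right) \left(-15\right) = 540$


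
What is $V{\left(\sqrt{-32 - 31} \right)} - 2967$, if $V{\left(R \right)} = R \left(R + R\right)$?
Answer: $-3093$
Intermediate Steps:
$V{\left(R \right)} = 2 R^{2}$ ($V{\left(R \right)} = R 2 R = 2 R^{2}$)
$V{\left(\sqrt{-32 - 31} \right)} - 2967 = 2 \left(\sqrt{-32 - 31}\right)^{2} - 2967 = 2 \left(\sqrt{-63}\right)^{2} - 2967 = 2 \left(3 i \sqrt{7}\right)^{2} - 2967 = 2 \left(-63\right) - 2967 = -126 - 2967 = -3093$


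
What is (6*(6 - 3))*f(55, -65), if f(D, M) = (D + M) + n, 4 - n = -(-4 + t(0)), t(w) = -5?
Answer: -270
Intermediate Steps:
n = -5 (n = 4 - (-1)*(-4 - 5) = 4 - (-1)*(-9) = 4 - 1*9 = 4 - 9 = -5)
f(D, M) = -5 + D + M (f(D, M) = (D + M) - 5 = -5 + D + M)
(6*(6 - 3))*f(55, -65) = (6*(6 - 3))*(-5 + 55 - 65) = (6*3)*(-15) = 18*(-15) = -270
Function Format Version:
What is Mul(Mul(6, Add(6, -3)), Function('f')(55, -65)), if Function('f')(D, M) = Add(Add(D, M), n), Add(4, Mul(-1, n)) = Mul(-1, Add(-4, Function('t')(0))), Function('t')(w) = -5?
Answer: -270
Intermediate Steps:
n = -5 (n = Add(4, Mul(-1, Mul(-1, Add(-4, -5)))) = Add(4, Mul(-1, Mul(-1, -9))) = Add(4, Mul(-1, 9)) = Add(4, -9) = -5)
Function('f')(D, M) = Add(-5, D, M) (Function('f')(D, M) = Add(Add(D, M), -5) = Add(-5, D, M))
Mul(Mul(6, Add(6, -3)), Function('f')(55, -65)) = Mul(Mul(6, Add(6, -3)), Add(-5, 55, -65)) = Mul(Mul(6, 3), -15) = Mul(18, -15) = -270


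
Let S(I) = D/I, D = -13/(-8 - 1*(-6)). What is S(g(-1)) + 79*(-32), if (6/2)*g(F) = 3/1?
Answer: -5043/2 ≈ -2521.5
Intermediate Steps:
D = 13/2 (D = -13/(-8 + 6) = -13/(-2) = -13*(-½) = 13/2 ≈ 6.5000)
g(F) = 1 (g(F) = (3/1)/3 = (3*1)/3 = (⅓)*3 = 1)
S(I) = 13/(2*I)
S(g(-1)) + 79*(-32) = (13/2)/1 + 79*(-32) = (13/2)*1 - 2528 = 13/2 - 2528 = -5043/2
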